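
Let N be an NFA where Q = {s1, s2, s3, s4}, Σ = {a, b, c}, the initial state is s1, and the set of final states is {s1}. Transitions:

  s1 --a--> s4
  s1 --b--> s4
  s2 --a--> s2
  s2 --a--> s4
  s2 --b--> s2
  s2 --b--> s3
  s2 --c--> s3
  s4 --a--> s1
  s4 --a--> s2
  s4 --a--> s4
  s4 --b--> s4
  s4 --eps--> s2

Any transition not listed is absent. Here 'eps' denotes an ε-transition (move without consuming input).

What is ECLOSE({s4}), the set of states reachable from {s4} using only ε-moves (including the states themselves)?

Begin with {s4}.
ε-move s4 → s2; add s2.

{s2, s4}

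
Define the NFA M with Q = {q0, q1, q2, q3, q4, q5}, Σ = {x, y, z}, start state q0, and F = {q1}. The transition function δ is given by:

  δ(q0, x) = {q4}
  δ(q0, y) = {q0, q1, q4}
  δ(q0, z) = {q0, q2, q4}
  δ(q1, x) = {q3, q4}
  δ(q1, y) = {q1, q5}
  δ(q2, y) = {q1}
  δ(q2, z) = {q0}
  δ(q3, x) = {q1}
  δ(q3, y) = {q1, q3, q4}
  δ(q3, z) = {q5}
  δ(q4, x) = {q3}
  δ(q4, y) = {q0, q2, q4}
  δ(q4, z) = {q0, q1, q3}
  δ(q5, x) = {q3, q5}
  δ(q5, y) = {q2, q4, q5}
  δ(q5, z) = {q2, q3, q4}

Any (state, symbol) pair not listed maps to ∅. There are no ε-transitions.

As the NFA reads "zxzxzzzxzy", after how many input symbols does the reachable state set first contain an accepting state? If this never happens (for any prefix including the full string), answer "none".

Start in {q0}.
Read 'z': q0→{q0, q2, q4}; now {q0, q2, q4}.
Read 'x': q0→{q4}, q2→∅, q4→{q3}; now {q3, q4}.
Read 'z': q3→{q5}, q4→{q0, q1, q3}; now {q0, q1, q3, q5}.
None of the earlier sets intersect F, but {q0, q1, q3, q5} does.

3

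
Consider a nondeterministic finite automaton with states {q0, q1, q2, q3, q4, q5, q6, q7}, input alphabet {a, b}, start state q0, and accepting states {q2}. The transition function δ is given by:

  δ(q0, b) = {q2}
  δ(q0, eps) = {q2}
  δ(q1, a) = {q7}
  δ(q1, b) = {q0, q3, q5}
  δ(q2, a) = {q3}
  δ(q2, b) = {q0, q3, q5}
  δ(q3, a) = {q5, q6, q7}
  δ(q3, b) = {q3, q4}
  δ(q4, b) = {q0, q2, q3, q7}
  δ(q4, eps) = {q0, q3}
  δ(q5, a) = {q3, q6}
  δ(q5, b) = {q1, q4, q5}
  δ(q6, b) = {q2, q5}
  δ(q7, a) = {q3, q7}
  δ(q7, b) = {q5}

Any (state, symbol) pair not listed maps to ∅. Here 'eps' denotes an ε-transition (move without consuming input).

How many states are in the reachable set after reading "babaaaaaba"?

4

Start: ε-closure({q0}) = {q0, q2}.
Read 'b': q0→{q2}, q2→{q0, q3, q5}; now {q0, q2, q3, q5}.
Read 'a': q0→∅, q2→{q3}, q3→{q5, q6, q7}, q5→{q3, q6}; now {q3, q5, q6, q7}.
Read 'b': q3→{q3, q4}, q5→{q1, q4, q5}, q6→{q2, q5}, q7→{q5}; union {q1, q2, q3, q4, q5}; ε-closure = {q0, q1, q2, q3, q4, q5}.
Read 'a': q0→∅, q1→{q7}, q2→{q3}, q3→{q5, q6, q7}, q4→∅, q5→{q3, q6}; now {q3, q5, q6, q7}.
Read 'a': q3→{q5, q6, q7}, q5→{q3, q6}, q6→∅, q7→{q3, q7}; now {q3, q5, q6, q7}.
Read 'a': q3→{q5, q6, q7}, q5→{q3, q6}, q6→∅, q7→{q3, q7}; now {q3, q5, q6, q7}.
Read 'a': q3→{q5, q6, q7}, q5→{q3, q6}, q6→∅, q7→{q3, q7}; now {q3, q5, q6, q7}.
Read 'a': q3→{q5, q6, q7}, q5→{q3, q6}, q6→∅, q7→{q3, q7}; now {q3, q5, q6, q7}.
Read 'b': q3→{q3, q4}, q5→{q1, q4, q5}, q6→{q2, q5}, q7→{q5}; union {q1, q2, q3, q4, q5}; ε-closure = {q0, q1, q2, q3, q4, q5}.
Read 'a': q0→∅, q1→{q7}, q2→{q3}, q3→{q5, q6, q7}, q4→∅, q5→{q3, q6}; now {q3, q5, q6, q7}.
That set has 4 states.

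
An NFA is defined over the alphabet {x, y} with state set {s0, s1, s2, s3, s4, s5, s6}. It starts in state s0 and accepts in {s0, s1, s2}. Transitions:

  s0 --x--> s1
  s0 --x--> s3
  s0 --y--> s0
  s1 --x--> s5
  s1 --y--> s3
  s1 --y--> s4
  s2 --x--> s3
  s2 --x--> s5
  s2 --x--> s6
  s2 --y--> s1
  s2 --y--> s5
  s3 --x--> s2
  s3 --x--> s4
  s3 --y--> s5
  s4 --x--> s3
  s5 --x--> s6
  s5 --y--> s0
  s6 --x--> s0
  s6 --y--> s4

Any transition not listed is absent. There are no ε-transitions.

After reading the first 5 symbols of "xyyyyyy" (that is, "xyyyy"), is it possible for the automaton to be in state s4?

No

Start in {s0}.
Read 'x': s0→{s1, s3}; now {s1, s3}.
Read 'y': s1→{s3, s4}, s3→{s5}; now {s3, s4, s5}.
Read 'y': s3→{s5}, s4→∅, s5→{s0}; now {s0, s5}.
Read 'y': s0→{s0}, s5→{s0}; now {s0}.
Read 'y': s0→{s0}; now {s0}.
State s4 is not in {s0}.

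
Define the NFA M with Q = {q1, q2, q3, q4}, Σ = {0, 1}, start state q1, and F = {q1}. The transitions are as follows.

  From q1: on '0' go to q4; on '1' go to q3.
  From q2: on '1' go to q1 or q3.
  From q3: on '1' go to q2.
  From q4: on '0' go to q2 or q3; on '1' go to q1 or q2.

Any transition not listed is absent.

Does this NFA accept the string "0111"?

No

Start in {q1}.
Read '0': q1→{q4}; now {q4}.
Read '1': q4→{q1, q2}; now {q1, q2}.
Read '1': q1→{q3}, q2→{q1, q3}; now {q1, q3}.
Read '1': q1→{q3}, q3→{q2}; now {q2, q3}.
The final set {q2, q3} contains no accepting state.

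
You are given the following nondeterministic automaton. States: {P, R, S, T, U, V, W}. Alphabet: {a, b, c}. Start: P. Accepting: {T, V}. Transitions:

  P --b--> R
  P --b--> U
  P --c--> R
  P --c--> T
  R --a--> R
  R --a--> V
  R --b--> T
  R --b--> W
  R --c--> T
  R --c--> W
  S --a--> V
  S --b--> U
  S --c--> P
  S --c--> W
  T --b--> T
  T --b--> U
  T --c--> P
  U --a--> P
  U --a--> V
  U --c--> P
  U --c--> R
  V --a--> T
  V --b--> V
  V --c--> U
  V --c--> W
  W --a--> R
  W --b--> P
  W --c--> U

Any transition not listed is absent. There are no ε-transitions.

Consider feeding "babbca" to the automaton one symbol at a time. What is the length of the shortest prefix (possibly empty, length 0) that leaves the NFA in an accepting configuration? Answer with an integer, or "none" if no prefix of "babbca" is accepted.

2

Start in {P}.
Read 'b': P→{R, U}; now {R, U}.
Read 'a': R→{R, V}, U→{P, V}; now {P, R, V}.
None of the earlier sets intersect F, but {P, R, V} does.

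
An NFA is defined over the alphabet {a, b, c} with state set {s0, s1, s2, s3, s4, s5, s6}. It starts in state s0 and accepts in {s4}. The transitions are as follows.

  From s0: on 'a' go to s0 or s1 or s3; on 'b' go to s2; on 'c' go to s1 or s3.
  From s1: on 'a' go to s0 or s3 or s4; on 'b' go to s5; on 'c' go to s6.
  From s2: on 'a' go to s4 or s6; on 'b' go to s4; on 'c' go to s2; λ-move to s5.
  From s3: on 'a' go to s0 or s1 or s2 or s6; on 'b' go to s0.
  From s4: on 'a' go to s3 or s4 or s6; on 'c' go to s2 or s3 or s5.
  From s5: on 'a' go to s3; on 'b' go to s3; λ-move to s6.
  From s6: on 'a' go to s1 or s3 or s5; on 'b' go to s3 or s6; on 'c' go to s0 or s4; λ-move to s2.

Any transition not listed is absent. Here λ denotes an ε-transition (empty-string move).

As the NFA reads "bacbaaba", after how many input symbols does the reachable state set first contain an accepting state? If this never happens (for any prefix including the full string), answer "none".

2

Start in {s0}.
Read 'b': {s0} → {s2, s5, s6}.
Read 'a': {s2, s5, s6} → {s1, s2, s3, s4, s5, s6}.
None of the earlier sets intersect F, but {s1, s2, s3, s4, s5, s6} does.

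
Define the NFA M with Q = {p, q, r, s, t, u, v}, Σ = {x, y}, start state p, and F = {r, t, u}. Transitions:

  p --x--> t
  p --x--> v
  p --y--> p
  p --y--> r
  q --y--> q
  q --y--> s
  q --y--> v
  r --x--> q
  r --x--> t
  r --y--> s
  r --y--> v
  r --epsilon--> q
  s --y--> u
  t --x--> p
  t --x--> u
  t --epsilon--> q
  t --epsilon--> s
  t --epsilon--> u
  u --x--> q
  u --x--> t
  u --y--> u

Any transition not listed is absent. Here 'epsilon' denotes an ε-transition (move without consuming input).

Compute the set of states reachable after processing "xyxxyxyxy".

{q, s, u, v}

Start in {p}.
Read 'x': {p} → {q, s, t, u, v}.
Read 'y': {q, s, t, u, v} → {q, s, u, v}.
Read 'x': {q, s, u, v} → {q, s, t, u}.
Read 'x': {q, s, t, u} → {p, q, s, t, u}.
Read 'y': {p, q, s, t, u} → {p, q, r, s, u, v}.
Read 'x': {p, q, r, s, u, v} → {q, s, t, u, v}.
Read 'y': {q, s, t, u, v} → {q, s, u, v}.
Read 'x': {q, s, u, v} → {q, s, t, u}.
Read 'y': {q, s, t, u} → {q, s, u, v}.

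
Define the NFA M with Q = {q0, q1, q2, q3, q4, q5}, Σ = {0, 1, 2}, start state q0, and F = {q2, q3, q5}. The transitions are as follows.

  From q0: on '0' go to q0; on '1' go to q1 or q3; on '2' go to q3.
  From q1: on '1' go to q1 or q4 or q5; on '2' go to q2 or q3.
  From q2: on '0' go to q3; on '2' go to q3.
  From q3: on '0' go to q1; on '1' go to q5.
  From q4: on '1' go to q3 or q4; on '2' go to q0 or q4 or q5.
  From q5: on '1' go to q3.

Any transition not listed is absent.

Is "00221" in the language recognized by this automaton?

Start in {q0}.
Read '0': {q0} → {q0}.
Read '0': {q0} → {q0}.
Read '2': {q0} → {q3}.
Read '2': {q3} → ∅.
The set is empty and remains empty for the remaining 1 symbol.
The final set ∅ contains no accepting state.

No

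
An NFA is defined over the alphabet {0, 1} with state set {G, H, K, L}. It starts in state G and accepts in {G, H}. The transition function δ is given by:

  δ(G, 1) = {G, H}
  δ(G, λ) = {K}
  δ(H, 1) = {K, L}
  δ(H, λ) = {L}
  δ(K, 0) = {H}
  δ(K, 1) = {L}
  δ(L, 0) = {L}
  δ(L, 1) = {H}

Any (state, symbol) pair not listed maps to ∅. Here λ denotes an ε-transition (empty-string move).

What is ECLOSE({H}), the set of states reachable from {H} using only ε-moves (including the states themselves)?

Begin with {H}.
ε-move H → L; add L.

{H, L}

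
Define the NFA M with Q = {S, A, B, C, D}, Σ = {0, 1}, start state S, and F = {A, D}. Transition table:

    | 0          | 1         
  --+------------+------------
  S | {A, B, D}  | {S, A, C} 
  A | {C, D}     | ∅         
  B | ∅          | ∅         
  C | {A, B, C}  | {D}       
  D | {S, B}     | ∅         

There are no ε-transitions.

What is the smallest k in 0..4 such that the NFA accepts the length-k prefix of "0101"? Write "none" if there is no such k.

Start in {S}.
Read '0': S→{A, B, D}; now {A, B, D}.
None of the earlier sets intersect F, but {A, B, D} does.

1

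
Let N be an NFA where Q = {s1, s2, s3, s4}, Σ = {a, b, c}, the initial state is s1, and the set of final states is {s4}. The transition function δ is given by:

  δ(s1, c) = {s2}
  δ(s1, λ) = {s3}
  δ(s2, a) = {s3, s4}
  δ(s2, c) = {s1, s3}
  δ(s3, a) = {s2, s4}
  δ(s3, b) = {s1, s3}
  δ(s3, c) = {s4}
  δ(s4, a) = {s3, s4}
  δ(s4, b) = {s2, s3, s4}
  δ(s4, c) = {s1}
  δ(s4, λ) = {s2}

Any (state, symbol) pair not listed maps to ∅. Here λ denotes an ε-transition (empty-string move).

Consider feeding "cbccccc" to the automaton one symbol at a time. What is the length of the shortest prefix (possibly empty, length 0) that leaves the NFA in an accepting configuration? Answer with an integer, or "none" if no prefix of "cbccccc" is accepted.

Start: ε-closure({s1}) = {s1, s3}.
Read 'c': {s1, s3} → {s2, s4}.
None of the earlier sets intersect F, but {s2, s4} does.

1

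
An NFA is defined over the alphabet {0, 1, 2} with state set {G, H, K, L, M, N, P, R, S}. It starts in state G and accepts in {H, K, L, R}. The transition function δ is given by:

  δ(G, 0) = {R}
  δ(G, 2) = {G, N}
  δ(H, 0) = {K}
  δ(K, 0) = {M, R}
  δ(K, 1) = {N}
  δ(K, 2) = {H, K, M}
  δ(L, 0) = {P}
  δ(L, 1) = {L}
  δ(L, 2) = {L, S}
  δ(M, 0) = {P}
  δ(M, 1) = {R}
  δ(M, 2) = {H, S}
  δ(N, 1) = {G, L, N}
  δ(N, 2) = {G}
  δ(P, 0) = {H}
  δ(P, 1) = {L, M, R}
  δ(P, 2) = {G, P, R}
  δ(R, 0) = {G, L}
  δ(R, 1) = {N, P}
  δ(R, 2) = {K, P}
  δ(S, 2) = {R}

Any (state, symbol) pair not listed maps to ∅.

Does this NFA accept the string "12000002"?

No

Start in {G}.
Read '1': G→∅; now ∅.
The set is empty and remains empty for the remaining 7 symbols.
The final set ∅ contains no accepting state.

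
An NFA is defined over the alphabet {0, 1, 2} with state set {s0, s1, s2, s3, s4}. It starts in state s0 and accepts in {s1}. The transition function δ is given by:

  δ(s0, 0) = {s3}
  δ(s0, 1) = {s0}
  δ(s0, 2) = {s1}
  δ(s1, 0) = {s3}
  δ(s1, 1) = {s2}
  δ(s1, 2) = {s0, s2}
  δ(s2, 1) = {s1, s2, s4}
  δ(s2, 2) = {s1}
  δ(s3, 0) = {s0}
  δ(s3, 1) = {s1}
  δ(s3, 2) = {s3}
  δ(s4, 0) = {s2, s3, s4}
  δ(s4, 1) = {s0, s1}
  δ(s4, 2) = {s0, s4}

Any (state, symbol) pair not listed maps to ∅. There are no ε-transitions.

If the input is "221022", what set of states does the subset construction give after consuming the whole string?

Start in {s0}.
Read '2': {s0} → {s1}.
Read '2': {s1} → {s0, s2}.
Read '1': {s0, s2} → {s0, s1, s2, s4}.
Read '0': {s0, s1, s2, s4} → {s2, s3, s4}.
Read '2': {s2, s3, s4} → {s0, s1, s3, s4}.
Read '2': {s0, s1, s3, s4} → {s0, s1, s2, s3, s4}.

{s0, s1, s2, s3, s4}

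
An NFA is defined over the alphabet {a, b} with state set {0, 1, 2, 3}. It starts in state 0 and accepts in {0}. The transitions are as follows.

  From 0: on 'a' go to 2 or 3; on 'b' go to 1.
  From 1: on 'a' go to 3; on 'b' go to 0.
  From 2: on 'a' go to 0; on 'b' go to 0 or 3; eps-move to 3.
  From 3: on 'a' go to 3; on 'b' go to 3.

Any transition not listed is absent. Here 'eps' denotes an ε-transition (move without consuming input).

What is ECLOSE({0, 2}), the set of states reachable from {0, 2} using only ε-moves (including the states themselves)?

{0, 2, 3}

Begin with {0, 2}.
ε-move 2 → 3; add 3.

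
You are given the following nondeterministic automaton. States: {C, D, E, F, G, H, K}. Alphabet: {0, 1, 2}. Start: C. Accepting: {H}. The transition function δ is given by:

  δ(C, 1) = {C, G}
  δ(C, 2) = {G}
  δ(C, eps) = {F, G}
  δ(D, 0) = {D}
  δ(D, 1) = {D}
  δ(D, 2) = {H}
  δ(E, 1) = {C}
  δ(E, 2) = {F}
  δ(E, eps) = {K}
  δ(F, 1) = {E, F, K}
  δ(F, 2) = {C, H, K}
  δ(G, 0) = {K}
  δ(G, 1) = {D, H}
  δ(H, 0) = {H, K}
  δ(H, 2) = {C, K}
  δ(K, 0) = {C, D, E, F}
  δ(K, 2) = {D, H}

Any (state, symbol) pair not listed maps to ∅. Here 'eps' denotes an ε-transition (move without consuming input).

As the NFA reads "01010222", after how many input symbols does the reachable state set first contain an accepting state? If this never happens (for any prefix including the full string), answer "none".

none

Start: ε-closure({C}) = {C, F, G}.
Read '0': C→∅, F→∅, G→{K}; now {K}.
Read '1': K→∅; now ∅.
The set is empty and remains empty for the remaining 6 symbols.
No reachable set along the way intersects F.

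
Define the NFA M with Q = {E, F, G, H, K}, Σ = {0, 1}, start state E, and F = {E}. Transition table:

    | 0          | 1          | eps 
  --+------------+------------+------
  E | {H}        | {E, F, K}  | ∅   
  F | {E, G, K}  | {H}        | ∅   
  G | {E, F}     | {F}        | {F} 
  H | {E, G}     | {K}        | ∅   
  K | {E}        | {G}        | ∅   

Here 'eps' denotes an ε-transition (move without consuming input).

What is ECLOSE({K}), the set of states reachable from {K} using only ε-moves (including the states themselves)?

{K}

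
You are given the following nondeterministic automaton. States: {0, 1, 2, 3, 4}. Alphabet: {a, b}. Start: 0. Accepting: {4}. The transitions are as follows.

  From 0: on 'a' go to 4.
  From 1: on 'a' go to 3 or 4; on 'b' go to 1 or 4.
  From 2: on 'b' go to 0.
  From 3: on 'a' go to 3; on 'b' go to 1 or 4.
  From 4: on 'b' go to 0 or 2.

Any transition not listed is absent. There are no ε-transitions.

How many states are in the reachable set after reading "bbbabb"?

Start in {0}.
Read 'b': {0} → ∅.
The set is empty and remains empty for the remaining 5 symbols.
That set has 0 states.

0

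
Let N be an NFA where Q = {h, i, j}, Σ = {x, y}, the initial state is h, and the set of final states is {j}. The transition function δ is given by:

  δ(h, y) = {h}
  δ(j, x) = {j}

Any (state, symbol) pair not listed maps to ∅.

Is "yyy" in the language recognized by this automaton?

No

Start in {h}.
Read 'y': h→{h}; now {h}.
Read 'y': h→{h}; now {h}.
Read 'y': h→{h}; now {h}.
The final set {h} contains no accepting state.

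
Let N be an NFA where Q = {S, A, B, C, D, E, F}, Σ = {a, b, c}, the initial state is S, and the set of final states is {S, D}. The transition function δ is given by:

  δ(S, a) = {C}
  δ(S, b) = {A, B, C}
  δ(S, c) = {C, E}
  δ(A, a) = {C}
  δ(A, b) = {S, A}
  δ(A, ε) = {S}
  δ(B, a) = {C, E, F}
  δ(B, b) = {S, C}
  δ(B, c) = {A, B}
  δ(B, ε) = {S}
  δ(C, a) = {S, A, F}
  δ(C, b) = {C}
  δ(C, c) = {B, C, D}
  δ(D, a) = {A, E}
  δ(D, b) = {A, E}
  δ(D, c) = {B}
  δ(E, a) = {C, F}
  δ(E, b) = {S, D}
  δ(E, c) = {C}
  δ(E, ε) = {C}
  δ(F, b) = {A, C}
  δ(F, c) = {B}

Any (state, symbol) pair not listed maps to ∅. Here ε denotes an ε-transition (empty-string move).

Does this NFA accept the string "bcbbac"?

Start in {S}.
Read 'b': S→{A, B, C}; union {A, B, C}; ε-closure = {S, A, B, C}.
Read 'c': S→{C, E}, A→∅, B→{A, B}, C→{B, C, D}; union {A, B, C, D, E}; ε-closure = {S, A, B, C, D, E}.
Read 'b': S→{A, B, C}, A→{S, A}, B→{S, C}, C→{C}, D→{A, E}, E→{S, D}; now {S, A, B, C, D, E}.
Read 'b': S→{A, B, C}, A→{S, A}, B→{S, C}, C→{C}, D→{A, E}, E→{S, D}; now {S, A, B, C, D, E}.
Read 'a': S→{C}, A→{C}, B→{C, E, F}, C→{S, A, F}, D→{A, E}, E→{C, F}; now {S, A, C, E, F}.
Read 'c': S→{C, E}, A→∅, C→{B, C, D}, E→{C}, F→{B}; union {B, C, D, E}; ε-closure = {S, B, C, D, E}.
The final set {S, B, C, D, E} contains the accepting states S, D.

Yes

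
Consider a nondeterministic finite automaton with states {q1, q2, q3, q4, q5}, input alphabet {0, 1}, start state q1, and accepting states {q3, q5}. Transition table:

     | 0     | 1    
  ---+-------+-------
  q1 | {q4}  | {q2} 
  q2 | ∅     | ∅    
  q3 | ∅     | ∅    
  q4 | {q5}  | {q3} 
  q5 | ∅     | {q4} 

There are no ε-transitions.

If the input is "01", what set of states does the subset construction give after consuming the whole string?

{q3}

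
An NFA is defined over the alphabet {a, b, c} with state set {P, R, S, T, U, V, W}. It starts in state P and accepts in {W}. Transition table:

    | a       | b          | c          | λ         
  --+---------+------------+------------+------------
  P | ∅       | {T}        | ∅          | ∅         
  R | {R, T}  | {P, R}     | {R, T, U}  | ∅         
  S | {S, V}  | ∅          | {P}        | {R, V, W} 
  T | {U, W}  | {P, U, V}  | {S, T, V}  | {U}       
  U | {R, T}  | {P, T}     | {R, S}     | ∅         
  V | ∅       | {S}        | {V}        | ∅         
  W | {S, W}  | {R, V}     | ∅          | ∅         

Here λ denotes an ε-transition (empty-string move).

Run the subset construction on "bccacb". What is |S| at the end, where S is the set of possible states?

Start in {P}.
Read 'b': P→{T}; union {T}; ε-closure = {T, U}.
Read 'c': T→{S, T, V}, U→{R, S}; union {R, S, T, V}; ε-closure = {R, S, T, U, V, W}.
Read 'c': R→{R, T, U}, S→{P}, T→{S, T, V}, U→{R, S}, V→{V}, W→∅; union {P, R, S, T, U, V}; ε-closure = {P, R, S, T, U, V, W}.
Read 'a': P→∅, R→{R, T}, S→{S, V}, T→{U, W}, U→{R, T}, V→∅, W→{S, W}; now {R, S, T, U, V, W}.
Read 'c': R→{R, T, U}, S→{P}, T→{S, T, V}, U→{R, S}, V→{V}, W→∅; union {P, R, S, T, U, V}; ε-closure = {P, R, S, T, U, V, W}.
Read 'b': P→{T}, R→{P, R}, S→∅, T→{P, U, V}, U→{P, T}, V→{S}, W→{R, V}; union {P, R, S, T, U, V}; ε-closure = {P, R, S, T, U, V, W}.
That set has 7 states.

7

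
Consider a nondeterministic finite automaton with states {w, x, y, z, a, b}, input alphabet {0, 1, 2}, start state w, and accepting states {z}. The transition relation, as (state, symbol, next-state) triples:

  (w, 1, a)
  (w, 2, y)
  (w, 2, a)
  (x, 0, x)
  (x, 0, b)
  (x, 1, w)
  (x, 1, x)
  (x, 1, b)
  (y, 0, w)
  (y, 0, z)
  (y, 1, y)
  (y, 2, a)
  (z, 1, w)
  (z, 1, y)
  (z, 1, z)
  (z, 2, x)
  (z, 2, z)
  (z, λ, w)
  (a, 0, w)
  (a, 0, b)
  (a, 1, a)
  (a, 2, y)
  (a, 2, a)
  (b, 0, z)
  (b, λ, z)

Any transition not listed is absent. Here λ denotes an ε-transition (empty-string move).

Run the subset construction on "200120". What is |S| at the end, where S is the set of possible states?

Start in {w}.
Read '2': w→{y, a}; now {y, a}.
Read '0': y→{w, z}, a→{w, b}; now {w, z, b}.
Read '0': w→∅, z→∅, b→{z}; union {z}; ε-closure = {w, z}.
Read '1': w→{a}, z→{w, y, z}; now {w, y, z, a}.
Read '2': w→{y, a}, y→{a}, z→{x, z}, a→{y, a}; union {x, y, z, a}; ε-closure = {w, x, y, z, a}.
Read '0': w→∅, x→{x, b}, y→{w, z}, z→∅, a→{w, b}; now {w, x, z, b}.
That set has 4 states.

4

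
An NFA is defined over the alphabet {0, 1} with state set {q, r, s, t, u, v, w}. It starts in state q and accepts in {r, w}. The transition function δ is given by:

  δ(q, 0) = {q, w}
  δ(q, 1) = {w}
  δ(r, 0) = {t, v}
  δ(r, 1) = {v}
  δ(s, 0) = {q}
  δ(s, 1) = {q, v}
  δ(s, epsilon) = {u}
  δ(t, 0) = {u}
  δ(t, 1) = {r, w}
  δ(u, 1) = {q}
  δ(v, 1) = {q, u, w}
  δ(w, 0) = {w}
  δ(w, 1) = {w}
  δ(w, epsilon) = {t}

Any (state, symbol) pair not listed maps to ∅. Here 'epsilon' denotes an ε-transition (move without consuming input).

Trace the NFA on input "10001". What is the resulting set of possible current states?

{q, r, t, w}

Start in {q}.
Read '1': q→{w}; union {w}; ε-closure = {t, w}.
Read '0': t→{u}, w→{w}; union {u, w}; ε-closure = {t, u, w}.
Read '0': t→{u}, u→∅, w→{w}; union {u, w}; ε-closure = {t, u, w}.
Read '0': t→{u}, u→∅, w→{w}; union {u, w}; ε-closure = {t, u, w}.
Read '1': t→{r, w}, u→{q}, w→{w}; union {q, r, w}; ε-closure = {q, r, t, w}.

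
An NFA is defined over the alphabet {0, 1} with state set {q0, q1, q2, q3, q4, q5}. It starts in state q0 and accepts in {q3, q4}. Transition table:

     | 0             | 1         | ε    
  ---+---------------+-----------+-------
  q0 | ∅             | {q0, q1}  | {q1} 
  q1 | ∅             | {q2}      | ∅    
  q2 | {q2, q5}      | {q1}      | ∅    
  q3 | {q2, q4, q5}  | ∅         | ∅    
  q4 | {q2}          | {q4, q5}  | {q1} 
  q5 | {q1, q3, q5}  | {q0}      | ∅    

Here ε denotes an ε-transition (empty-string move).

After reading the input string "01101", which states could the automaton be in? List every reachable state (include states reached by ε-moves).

∅

Start: ε-closure({q0}) = {q0, q1}.
Read '0': q0→∅, q1→∅; now ∅.
The set is empty and remains empty for the remaining 4 symbols.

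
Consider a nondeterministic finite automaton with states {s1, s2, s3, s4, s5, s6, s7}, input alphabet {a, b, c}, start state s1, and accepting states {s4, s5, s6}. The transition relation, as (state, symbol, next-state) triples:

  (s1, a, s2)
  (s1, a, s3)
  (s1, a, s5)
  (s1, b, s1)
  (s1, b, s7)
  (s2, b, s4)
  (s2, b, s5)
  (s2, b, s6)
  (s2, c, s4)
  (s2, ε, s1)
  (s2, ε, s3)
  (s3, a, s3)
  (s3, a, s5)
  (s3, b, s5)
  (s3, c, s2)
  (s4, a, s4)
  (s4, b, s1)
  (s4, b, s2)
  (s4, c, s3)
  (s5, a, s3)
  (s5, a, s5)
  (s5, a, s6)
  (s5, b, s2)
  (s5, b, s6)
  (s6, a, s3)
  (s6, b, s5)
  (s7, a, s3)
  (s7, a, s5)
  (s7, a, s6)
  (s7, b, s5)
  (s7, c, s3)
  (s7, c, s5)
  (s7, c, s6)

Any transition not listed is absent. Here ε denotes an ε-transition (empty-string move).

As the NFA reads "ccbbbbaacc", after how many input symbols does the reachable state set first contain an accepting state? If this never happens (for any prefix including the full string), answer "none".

none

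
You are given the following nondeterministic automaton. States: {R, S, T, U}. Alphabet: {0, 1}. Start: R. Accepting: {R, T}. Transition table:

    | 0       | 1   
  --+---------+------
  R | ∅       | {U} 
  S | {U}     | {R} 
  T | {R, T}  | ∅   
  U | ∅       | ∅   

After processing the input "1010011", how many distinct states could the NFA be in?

0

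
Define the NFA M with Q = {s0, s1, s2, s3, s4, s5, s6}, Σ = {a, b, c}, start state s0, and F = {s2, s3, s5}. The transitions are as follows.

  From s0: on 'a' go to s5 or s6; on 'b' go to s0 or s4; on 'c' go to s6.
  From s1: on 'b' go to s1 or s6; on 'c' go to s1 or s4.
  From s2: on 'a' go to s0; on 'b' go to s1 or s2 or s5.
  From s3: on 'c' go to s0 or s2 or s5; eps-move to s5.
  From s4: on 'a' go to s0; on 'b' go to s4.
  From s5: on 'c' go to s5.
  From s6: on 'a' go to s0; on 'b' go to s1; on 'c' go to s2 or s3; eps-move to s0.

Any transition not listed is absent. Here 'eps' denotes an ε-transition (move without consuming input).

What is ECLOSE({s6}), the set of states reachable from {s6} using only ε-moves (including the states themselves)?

Begin with {s6}.
ε-move s6 → s0; add s0.

{s0, s6}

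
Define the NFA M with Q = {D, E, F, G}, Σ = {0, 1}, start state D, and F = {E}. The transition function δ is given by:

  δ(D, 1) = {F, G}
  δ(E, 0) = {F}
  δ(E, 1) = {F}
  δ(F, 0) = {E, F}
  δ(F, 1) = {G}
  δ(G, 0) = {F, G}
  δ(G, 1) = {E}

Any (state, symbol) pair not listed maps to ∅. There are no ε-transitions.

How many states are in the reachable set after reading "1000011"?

3

Start in {D}.
Read '1': D→{F, G}; now {F, G}.
Read '0': F→{E, F}, G→{F, G}; now {E, F, G}.
Read '0': E→{F}, F→{E, F}, G→{F, G}; now {E, F, G}.
Read '0': E→{F}, F→{E, F}, G→{F, G}; now {E, F, G}.
Read '0': E→{F}, F→{E, F}, G→{F, G}; now {E, F, G}.
Read '1': E→{F}, F→{G}, G→{E}; now {E, F, G}.
Read '1': E→{F}, F→{G}, G→{E}; now {E, F, G}.
That set has 3 states.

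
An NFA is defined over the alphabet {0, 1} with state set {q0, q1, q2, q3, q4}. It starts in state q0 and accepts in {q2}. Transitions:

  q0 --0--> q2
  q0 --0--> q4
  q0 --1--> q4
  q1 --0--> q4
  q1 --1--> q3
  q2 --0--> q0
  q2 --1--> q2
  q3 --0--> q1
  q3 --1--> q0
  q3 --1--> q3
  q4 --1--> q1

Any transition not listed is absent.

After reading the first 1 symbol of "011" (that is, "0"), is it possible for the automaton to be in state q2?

Yes

Start in {q0}.
Read '0': {q0} → {q2, q4}.
State q2 is in {q2, q4}.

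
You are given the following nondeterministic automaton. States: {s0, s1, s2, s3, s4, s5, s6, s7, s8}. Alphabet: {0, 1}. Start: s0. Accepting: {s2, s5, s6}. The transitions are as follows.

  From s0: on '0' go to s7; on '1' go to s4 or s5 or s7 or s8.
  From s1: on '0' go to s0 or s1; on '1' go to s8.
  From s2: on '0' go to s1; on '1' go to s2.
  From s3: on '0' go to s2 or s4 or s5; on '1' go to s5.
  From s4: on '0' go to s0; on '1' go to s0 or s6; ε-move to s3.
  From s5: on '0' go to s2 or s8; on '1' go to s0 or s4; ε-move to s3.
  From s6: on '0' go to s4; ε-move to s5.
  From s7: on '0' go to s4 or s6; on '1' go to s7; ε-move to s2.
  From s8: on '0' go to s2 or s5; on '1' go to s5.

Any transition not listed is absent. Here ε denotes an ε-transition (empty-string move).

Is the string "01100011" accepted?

Start in {s0}.
Read '0': {s0} → {s2, s7}.
Read '1': {s2, s7} → {s2, s7}.
Read '1': {s2, s7} → {s2, s7}.
Read '0': {s2, s7} → {s1, s3, s4, s5, s6}.
Read '0': {s1, s3, s4, s5, s6} → {s0, s1, s2, s3, s4, s5, s8}.
Read '0': {s0, s1, s2, s3, s4, s5, s8} → {s0, s1, s2, s3, s4, s5, s7, s8}.
Read '1': {s0, s1, s2, s3, s4, s5, s7, s8} → {s0, s2, s3, s4, s5, s6, s7, s8}.
Read '1': {s0, s2, s3, s4, s5, s6, s7, s8} → {s0, s2, s3, s4, s5, s6, s7, s8}.
The final set {s0, s2, s3, s4, s5, s6, s7, s8} contains the accepting states s2, s5, s6.

Yes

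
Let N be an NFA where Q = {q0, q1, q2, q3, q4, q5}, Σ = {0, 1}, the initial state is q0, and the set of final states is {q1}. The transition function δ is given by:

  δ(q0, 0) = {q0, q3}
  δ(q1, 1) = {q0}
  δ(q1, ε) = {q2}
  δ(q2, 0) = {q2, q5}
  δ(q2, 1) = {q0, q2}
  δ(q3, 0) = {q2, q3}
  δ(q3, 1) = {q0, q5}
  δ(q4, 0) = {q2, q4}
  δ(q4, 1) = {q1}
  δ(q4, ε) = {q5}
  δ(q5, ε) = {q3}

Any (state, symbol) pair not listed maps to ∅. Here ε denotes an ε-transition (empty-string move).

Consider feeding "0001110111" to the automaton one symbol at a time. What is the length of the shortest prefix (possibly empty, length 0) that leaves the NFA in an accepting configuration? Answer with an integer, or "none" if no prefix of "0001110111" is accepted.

none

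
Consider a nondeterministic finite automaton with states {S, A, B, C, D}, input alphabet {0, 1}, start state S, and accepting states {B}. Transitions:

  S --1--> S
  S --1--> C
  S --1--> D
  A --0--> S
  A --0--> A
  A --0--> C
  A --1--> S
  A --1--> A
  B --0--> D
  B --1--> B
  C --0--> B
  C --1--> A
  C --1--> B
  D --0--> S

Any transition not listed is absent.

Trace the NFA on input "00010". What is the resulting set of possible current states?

Start in {S}.
Read '0': S→∅; now ∅.
The set is empty and remains empty for the remaining 4 symbols.

∅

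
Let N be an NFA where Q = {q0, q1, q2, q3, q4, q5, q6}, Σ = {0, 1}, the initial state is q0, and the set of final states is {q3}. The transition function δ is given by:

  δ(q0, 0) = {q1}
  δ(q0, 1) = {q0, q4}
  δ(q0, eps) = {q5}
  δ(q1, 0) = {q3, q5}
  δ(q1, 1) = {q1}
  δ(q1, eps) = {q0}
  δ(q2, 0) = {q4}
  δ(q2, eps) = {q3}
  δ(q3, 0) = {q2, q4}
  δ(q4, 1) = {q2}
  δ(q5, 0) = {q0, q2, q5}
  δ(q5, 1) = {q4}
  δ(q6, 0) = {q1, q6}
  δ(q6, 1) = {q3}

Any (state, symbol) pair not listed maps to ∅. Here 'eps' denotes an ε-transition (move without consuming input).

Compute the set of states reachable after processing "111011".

{q0, q1, q2, q3, q4, q5}

Start: ε-closure({q0}) = {q0, q5}.
Read '1': q0→{q0, q4}, q5→{q4}; union {q0, q4}; ε-closure = {q0, q4, q5}.
Read '1': q0→{q0, q4}, q4→{q2}, q5→{q4}; union {q0, q2, q4}; ε-closure = {q0, q2, q3, q4, q5}.
Read '1': q0→{q0, q4}, q2→∅, q3→∅, q4→{q2}, q5→{q4}; union {q0, q2, q4}; ε-closure = {q0, q2, q3, q4, q5}.
Read '0': q0→{q1}, q2→{q4}, q3→{q2, q4}, q4→∅, q5→{q0, q2, q5}; union {q0, q1, q2, q4, q5}; ε-closure = {q0, q1, q2, q3, q4, q5}.
Read '1': q0→{q0, q4}, q1→{q1}, q2→∅, q3→∅, q4→{q2}, q5→{q4}; union {q0, q1, q2, q4}; ε-closure = {q0, q1, q2, q3, q4, q5}.
Read '1': q0→{q0, q4}, q1→{q1}, q2→∅, q3→∅, q4→{q2}, q5→{q4}; union {q0, q1, q2, q4}; ε-closure = {q0, q1, q2, q3, q4, q5}.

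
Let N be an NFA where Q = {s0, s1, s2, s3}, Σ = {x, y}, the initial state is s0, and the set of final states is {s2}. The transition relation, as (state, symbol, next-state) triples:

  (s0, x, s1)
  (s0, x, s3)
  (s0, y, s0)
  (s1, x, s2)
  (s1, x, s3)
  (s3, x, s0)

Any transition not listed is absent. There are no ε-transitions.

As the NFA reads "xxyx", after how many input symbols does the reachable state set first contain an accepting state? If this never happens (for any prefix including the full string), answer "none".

2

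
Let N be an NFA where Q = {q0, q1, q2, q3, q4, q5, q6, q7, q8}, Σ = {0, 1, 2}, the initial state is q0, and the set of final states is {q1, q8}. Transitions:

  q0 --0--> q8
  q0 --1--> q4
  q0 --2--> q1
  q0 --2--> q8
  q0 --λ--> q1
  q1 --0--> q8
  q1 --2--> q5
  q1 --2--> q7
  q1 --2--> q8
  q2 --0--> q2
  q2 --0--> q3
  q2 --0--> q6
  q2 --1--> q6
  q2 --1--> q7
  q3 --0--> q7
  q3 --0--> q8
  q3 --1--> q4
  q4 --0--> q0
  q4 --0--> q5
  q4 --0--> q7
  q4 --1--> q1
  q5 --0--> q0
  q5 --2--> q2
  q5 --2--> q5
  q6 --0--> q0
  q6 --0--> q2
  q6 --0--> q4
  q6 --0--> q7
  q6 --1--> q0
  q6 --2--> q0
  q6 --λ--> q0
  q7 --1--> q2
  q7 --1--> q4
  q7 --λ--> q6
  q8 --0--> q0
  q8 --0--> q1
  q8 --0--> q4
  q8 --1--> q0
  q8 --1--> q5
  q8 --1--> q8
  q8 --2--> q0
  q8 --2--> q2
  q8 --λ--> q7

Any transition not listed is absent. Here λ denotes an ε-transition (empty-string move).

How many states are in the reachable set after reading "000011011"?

8

Start: ε-closure({q0}) = {q0, q1}.
Read '0': q0→{q8}, q1→{q8}; union {q8}; ε-closure = {q0, q1, q6, q7, q8}.
Read '0': q0→{q8}, q1→{q8}, q6→{q0, q2, q4, q7}, q7→∅, q8→{q0, q1, q4}; union {q0, q1, q2, q4, q7, q8}; ε-closure = {q0, q1, q2, q4, q6, q7, q8}.
Read '0': q0→{q8}, q1→{q8}, q2→{q2, q3, q6}, q4→{q0, q5, q7}, q6→{q0, q2, q4, q7}, q7→∅, q8→{q0, q1, q4}; now {q0, q1, q2, q3, q4, q5, q6, q7, q8}.
Read '0': q0→{q8}, q1→{q8}, q2→{q2, q3, q6}, q3→{q7, q8}, q4→{q0, q5, q7}, q5→{q0}, q6→{q0, q2, q4, q7}, q7→∅, q8→{q0, q1, q4}; now {q0, q1, q2, q3, q4, q5, q6, q7, q8}.
Read '1': q0→{q4}, q1→∅, q2→{q6, q7}, q3→{q4}, q4→{q1}, q5→∅, q6→{q0}, q7→{q2, q4}, q8→{q0, q5, q8}; now {q0, q1, q2, q4, q5, q6, q7, q8}.
Read '1': q0→{q4}, q1→∅, q2→{q6, q7}, q4→{q1}, q5→∅, q6→{q0}, q7→{q2, q4}, q8→{q0, q5, q8}; now {q0, q1, q2, q4, q5, q6, q7, q8}.
Read '0': q0→{q8}, q1→{q8}, q2→{q2, q3, q6}, q4→{q0, q5, q7}, q5→{q0}, q6→{q0, q2, q4, q7}, q7→∅, q8→{q0, q1, q4}; now {q0, q1, q2, q3, q4, q5, q6, q7, q8}.
Read '1': q0→{q4}, q1→∅, q2→{q6, q7}, q3→{q4}, q4→{q1}, q5→∅, q6→{q0}, q7→{q2, q4}, q8→{q0, q5, q8}; now {q0, q1, q2, q4, q5, q6, q7, q8}.
Read '1': q0→{q4}, q1→∅, q2→{q6, q7}, q4→{q1}, q5→∅, q6→{q0}, q7→{q2, q4}, q8→{q0, q5, q8}; now {q0, q1, q2, q4, q5, q6, q7, q8}.
That set has 8 states.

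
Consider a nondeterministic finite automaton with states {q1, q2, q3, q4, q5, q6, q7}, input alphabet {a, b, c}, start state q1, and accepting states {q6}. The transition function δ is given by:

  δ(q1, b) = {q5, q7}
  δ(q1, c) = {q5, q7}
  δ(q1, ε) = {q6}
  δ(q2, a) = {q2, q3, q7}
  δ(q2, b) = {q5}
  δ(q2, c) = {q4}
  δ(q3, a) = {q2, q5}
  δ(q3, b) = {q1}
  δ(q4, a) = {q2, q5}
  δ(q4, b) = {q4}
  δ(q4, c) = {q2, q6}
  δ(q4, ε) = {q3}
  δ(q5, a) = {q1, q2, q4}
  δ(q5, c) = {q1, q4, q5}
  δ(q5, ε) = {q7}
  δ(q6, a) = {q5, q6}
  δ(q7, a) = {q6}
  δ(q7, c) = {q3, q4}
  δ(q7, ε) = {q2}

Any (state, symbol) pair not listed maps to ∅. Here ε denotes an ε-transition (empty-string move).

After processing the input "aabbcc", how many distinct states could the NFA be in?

Start: ε-closure({q1}) = {q1, q6}.
Read 'a': {q1, q6} → {q2, q5, q6, q7}.
Read 'a': {q2, q5, q6, q7} → {q1, q2, q3, q4, q5, q6, q7}.
Read 'b': {q1, q2, q3, q4, q5, q6, q7} → {q1, q2, q3, q4, q5, q6, q7}.
Read 'b': {q1, q2, q3, q4, q5, q6, q7} → {q1, q2, q3, q4, q5, q6, q7}.
Read 'c': {q1, q2, q3, q4, q5, q6, q7} → {q1, q2, q3, q4, q5, q6, q7}.
Read 'c': {q1, q2, q3, q4, q5, q6, q7} → {q1, q2, q3, q4, q5, q6, q7}.
That set has 7 states.

7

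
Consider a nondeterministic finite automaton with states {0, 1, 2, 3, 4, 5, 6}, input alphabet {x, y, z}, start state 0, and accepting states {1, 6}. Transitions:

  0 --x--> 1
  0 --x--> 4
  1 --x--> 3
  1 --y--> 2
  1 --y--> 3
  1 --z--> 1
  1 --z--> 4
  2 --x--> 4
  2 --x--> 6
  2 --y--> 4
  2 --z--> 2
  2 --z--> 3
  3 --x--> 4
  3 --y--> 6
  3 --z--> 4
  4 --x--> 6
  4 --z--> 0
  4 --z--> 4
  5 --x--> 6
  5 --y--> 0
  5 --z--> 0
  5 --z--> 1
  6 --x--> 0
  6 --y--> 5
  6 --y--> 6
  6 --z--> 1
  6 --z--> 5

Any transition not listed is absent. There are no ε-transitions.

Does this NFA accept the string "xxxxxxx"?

Start in {0}.
Read 'x': 0→{1, 4}; now {1, 4}.
Read 'x': 1→{3}, 4→{6}; now {3, 6}.
Read 'x': 3→{4}, 6→{0}; now {0, 4}.
Read 'x': 0→{1, 4}, 4→{6}; now {1, 4, 6}.
Read 'x': 1→{3}, 4→{6}, 6→{0}; now {0, 3, 6}.
Read 'x': 0→{1, 4}, 3→{4}, 6→{0}; now {0, 1, 4}.
Read 'x': 0→{1, 4}, 1→{3}, 4→{6}; now {1, 3, 4, 6}.
The final set {1, 3, 4, 6} contains the accepting states 1, 6.

Yes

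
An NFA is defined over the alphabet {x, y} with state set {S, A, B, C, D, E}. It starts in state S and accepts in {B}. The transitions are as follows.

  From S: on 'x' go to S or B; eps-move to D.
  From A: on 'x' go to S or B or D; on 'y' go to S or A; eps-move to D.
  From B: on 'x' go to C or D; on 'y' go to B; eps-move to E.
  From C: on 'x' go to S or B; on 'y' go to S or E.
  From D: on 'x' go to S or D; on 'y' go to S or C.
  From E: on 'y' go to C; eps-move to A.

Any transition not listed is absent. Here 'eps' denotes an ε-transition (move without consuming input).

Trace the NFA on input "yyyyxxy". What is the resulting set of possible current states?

Start: ε-closure({S}) = {S, D}.
Read 'y': S→∅, D→{S, C}; union {S, C}; ε-closure = {S, C, D}.
Read 'y': S→∅, C→{S, E}, D→{S, C}; union {S, C, E}; ε-closure = {S, A, C, D, E}.
Read 'y': S→∅, A→{S, A}, C→{S, E}, D→{S, C}, E→{C}; union {S, A, C, E}; ε-closure = {S, A, C, D, E}.
Read 'y': S→∅, A→{S, A}, C→{S, E}, D→{S, C}, E→{C}; union {S, A, C, E}; ε-closure = {S, A, C, D, E}.
Read 'x': S→{S, B}, A→{S, B, D}, C→{S, B}, D→{S, D}, E→∅; union {S, B, D}; ε-closure = {S, A, B, D, E}.
Read 'x': S→{S, B}, A→{S, B, D}, B→{C, D}, D→{S, D}, E→∅; union {S, B, C, D}; ε-closure = {S, A, B, C, D, E}.
Read 'y': S→∅, A→{S, A}, B→{B}, C→{S, E}, D→{S, C}, E→{C}; union {S, A, B, C, E}; ε-closure = {S, A, B, C, D, E}.

{S, A, B, C, D, E}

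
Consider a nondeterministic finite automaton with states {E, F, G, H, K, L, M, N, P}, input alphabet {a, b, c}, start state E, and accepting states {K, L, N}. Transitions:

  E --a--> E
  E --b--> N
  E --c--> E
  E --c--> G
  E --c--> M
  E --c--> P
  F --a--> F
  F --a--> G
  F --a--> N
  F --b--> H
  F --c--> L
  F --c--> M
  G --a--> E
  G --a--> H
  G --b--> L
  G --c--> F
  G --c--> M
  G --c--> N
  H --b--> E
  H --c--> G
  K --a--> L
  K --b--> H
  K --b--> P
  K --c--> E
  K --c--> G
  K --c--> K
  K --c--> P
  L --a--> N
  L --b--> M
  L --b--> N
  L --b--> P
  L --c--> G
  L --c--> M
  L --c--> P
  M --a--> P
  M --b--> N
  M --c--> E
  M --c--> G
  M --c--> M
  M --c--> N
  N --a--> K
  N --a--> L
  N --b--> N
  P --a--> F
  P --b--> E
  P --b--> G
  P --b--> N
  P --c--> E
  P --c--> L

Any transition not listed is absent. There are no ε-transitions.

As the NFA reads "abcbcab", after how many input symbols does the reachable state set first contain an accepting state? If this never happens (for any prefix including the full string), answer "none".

Start in {E}.
Read 'a': E→{E}; now {E}.
Read 'b': E→{N}; now {N}.
None of the earlier sets intersect F, but {N} does.

2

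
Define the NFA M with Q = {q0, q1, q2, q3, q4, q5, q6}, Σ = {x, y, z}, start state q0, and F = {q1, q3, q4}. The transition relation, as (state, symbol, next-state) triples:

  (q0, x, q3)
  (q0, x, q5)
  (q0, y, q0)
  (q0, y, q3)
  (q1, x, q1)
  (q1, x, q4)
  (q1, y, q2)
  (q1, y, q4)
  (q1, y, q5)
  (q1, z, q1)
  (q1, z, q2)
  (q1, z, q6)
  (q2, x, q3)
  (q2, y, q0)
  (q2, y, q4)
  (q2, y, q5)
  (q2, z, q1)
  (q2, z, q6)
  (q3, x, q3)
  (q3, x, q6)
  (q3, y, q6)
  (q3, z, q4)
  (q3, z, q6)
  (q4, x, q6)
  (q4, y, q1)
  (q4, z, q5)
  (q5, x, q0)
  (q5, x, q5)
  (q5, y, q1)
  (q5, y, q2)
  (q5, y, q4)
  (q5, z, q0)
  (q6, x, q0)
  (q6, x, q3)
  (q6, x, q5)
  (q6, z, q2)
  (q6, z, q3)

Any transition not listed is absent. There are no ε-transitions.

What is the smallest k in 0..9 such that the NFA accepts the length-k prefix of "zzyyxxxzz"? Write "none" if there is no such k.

Start in {q0}.
Read 'z': {q0} → ∅.
The set is empty and remains empty for the remaining 8 symbols.
No reachable set along the way intersects F.

none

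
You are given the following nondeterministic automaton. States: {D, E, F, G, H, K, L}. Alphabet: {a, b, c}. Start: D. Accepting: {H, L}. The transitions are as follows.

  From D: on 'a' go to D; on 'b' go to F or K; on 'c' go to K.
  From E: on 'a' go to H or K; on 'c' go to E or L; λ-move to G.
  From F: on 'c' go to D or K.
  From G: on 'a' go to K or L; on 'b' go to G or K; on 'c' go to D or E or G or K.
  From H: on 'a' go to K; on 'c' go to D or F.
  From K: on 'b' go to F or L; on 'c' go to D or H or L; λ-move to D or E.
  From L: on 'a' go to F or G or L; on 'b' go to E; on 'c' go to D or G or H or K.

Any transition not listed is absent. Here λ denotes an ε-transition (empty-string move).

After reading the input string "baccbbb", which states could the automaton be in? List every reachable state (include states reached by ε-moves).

{D, E, F, G, K, L}

Start in {D}.
Read 'b': D→{F, K}; union {F, K}; ε-closure = {D, E, F, G, K}.
Read 'a': D→{D}, E→{H, K}, F→∅, G→{K, L}, K→∅; union {D, H, K, L}; ε-closure = {D, E, G, H, K, L}.
Read 'c': D→{K}, E→{E, L}, G→{D, E, G, K}, H→{D, F}, K→{D, H, L}, L→{D, G, H, K}; now {D, E, F, G, H, K, L}.
Read 'c': D→{K}, E→{E, L}, F→{D, K}, G→{D, E, G, K}, H→{D, F}, K→{D, H, L}, L→{D, G, H, K}; now {D, E, F, G, H, K, L}.
Read 'b': D→{F, K}, E→∅, F→∅, G→{G, K}, H→∅, K→{F, L}, L→{E}; union {E, F, G, K, L}; ε-closure = {D, E, F, G, K, L}.
Read 'b': D→{F, K}, E→∅, F→∅, G→{G, K}, K→{F, L}, L→{E}; union {E, F, G, K, L}; ε-closure = {D, E, F, G, K, L}.
Read 'b': D→{F, K}, E→∅, F→∅, G→{G, K}, K→{F, L}, L→{E}; union {E, F, G, K, L}; ε-closure = {D, E, F, G, K, L}.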